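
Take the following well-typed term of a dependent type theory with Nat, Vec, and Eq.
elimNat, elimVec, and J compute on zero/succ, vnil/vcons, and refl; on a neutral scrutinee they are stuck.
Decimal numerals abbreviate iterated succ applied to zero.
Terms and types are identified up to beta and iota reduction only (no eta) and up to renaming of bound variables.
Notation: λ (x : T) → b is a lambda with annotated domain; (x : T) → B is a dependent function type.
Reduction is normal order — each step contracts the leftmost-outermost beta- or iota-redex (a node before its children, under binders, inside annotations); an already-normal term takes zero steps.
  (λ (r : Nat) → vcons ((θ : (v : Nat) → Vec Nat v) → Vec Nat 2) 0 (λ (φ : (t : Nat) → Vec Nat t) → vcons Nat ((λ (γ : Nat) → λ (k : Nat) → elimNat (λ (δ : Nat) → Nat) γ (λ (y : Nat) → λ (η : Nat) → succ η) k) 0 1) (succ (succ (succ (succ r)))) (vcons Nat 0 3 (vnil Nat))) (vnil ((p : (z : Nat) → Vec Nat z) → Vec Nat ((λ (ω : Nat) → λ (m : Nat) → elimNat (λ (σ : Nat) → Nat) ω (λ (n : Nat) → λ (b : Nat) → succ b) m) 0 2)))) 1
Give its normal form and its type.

reduced normal form:
  vcons ((r : (θ : Nat) → Vec Nat θ) → Vec Nat 2) 0 (λ (v : (φ : Nat) → Vec Nat φ) → vcons Nat 1 5 (vcons Nat 0 3 (vnil Nat))) (vnil ((t : (γ : Nat) → Vec Nat γ) → Vec Nat 2))
type:
  Vec ((r : (θ : Nat) → Vec Nat θ) → Vec Nat 2) 1
observation: the leftmost-outermost redex is a beta-redex, and normalization takes 16 steps.


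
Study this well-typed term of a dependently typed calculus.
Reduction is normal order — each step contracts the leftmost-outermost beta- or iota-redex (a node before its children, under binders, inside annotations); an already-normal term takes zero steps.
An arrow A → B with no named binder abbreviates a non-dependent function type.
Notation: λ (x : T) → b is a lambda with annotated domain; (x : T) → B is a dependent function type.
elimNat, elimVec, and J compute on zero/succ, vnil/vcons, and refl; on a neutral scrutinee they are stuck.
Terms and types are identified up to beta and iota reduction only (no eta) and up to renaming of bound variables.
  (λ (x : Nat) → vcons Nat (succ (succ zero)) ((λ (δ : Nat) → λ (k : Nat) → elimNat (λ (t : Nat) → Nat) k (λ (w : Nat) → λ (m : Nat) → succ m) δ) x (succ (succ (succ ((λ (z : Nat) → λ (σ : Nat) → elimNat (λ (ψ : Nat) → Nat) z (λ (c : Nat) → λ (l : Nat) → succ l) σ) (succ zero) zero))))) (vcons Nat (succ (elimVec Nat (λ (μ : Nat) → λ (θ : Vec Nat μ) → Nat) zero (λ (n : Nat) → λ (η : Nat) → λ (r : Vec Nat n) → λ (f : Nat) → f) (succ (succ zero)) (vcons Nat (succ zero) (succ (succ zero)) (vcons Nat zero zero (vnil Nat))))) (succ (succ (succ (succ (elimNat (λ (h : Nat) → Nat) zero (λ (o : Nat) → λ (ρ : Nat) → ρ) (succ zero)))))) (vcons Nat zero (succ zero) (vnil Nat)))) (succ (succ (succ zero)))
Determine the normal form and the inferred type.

resulting normal form:
  vcons Nat (succ (succ zero)) (succ (succ (succ (succ (succ (succ (succ zero))))))) (vcons Nat (succ zero) (succ (succ (succ (succ zero)))) (vcons Nat zero (succ zero) (vnil Nat)))
inferred type:
  Vec Nat (succ (succ (succ zero)))
observation: contracting a beta-redex first, the term normalizes in 31 steps.


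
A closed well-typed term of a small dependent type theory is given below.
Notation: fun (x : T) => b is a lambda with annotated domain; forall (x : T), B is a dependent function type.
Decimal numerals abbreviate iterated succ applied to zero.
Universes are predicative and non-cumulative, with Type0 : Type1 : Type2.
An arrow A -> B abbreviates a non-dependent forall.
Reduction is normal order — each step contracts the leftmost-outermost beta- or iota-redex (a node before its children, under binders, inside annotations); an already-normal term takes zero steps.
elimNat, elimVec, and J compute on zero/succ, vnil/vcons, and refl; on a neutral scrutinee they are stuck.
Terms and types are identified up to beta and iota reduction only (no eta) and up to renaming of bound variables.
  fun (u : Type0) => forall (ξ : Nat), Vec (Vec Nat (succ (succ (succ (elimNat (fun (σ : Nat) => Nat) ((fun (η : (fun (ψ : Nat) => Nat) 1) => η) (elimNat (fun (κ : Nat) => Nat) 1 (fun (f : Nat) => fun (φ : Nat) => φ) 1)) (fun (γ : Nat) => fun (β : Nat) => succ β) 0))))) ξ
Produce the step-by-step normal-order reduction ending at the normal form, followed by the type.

normal-order reduction:
  fun (u : Type0) => forall (ξ : Nat), Vec (Vec Nat (succ (succ (succ (elimNat (fun (σ : Nat) => Nat) ((fun (η : (fun (ψ : Nat) => Nat) 1) => η) (elimNat (fun (κ : Nat) => Nat) 1 (fun (f : Nat) => fun (φ : Nat) => φ) 1)) (fun (γ : Nat) => fun (β : Nat) => succ β) 0))))) ξ
  ~> fun (u : Type0) => forall (ξ : Nat), Vec (Vec Nat (succ (succ (succ ((fun (σ : (fun (η : Nat) => Nat) 1) => σ) (elimNat (fun (ψ : Nat) => Nat) 1 (fun (κ : Nat) => fun (f : Nat) => f) 1)))))) ξ
  ~> fun (u : Type0) => forall (ξ : Nat), Vec (Vec Nat (succ (succ (succ (elimNat (fun (σ : Nat) => Nat) 1 (fun (η : Nat) => fun (ψ : Nat) => ψ) 1))))) ξ
  ~> fun (u : Type0) => forall (ξ : Nat), Vec (Vec Nat (succ (succ (succ ((fun (σ : Nat) => fun (η : Nat) => η) 0 (elimNat (fun (ψ : Nat) => Nat) 1 (fun (κ : Nat) => fun (f : Nat) => f) 0)))))) ξ
  ~> fun (u : Type0) => forall (ξ : Nat), Vec (Vec Nat (succ (succ (succ ((fun (σ : Nat) => σ) (elimNat (fun (η : Nat) => Nat) 1 (fun (ψ : Nat) => fun (κ : Nat) => κ) 0)))))) ξ
  ~> fun (u : Type0) => forall (ξ : Nat), Vec (Vec Nat (succ (succ (succ (elimNat (fun (σ : Nat) => Nat) 1 (fun (η : Nat) => fun (ψ : Nat) => ψ) 0))))) ξ
  ~> fun (u : Type0) => forall (ξ : Nat), Vec (Vec Nat 4) ξ
the term's type:
  Type0 -> Type0


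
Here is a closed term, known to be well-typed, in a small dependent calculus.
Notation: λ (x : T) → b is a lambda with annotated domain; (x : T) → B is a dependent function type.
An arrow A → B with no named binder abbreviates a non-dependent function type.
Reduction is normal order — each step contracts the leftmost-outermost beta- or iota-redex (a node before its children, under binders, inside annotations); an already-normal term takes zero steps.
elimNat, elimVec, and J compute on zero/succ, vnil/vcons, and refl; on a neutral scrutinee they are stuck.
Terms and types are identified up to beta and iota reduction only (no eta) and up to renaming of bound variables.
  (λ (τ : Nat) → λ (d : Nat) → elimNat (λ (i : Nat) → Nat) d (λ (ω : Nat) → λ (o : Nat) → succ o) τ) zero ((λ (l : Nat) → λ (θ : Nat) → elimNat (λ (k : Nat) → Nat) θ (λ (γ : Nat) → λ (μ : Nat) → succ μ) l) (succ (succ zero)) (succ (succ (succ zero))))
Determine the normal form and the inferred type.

reduced normal form:
  succ (succ (succ (succ (succ zero))))
inferred type:
  Nat


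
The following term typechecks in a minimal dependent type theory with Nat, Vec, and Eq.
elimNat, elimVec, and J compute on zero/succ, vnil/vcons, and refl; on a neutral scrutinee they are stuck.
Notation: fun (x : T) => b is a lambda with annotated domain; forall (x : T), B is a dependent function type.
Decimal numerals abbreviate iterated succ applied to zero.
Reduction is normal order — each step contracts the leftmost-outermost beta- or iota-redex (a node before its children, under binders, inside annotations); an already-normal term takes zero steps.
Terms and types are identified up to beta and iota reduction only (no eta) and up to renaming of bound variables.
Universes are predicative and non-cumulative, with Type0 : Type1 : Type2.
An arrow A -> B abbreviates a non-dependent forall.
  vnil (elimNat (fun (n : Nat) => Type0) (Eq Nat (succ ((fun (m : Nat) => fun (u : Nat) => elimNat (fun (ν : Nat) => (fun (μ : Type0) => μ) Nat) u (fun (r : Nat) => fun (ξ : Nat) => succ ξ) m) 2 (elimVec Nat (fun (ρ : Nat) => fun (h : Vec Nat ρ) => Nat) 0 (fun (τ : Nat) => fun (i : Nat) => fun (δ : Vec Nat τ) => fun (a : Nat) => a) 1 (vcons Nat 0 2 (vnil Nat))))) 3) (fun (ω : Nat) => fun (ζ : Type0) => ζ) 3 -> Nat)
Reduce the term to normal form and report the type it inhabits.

reduced normal form:
  vnil (Eq Nat 3 3 -> Nat)
type:
  Vec (Eq Nat 3 3 -> Nat) 0
observation: the first redex contracted is an elimNat iota-redex; the normal form is reached in 25 normal-order steps.


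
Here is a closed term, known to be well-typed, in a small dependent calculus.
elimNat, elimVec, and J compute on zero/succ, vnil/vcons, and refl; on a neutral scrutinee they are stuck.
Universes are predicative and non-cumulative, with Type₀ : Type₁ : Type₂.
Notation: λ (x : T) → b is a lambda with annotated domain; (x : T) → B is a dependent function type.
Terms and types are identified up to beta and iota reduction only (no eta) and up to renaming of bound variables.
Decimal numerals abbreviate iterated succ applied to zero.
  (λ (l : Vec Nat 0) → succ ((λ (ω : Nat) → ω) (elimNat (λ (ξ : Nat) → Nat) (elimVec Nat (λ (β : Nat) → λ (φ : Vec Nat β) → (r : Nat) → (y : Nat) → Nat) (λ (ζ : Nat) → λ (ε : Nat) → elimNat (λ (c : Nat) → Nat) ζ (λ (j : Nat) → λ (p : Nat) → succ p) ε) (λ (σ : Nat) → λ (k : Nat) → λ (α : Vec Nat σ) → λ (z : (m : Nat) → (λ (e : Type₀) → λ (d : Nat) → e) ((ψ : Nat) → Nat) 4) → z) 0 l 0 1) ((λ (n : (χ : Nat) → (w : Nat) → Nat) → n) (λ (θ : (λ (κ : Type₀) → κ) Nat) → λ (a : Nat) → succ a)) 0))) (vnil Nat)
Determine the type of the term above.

inferred type:
  Nat


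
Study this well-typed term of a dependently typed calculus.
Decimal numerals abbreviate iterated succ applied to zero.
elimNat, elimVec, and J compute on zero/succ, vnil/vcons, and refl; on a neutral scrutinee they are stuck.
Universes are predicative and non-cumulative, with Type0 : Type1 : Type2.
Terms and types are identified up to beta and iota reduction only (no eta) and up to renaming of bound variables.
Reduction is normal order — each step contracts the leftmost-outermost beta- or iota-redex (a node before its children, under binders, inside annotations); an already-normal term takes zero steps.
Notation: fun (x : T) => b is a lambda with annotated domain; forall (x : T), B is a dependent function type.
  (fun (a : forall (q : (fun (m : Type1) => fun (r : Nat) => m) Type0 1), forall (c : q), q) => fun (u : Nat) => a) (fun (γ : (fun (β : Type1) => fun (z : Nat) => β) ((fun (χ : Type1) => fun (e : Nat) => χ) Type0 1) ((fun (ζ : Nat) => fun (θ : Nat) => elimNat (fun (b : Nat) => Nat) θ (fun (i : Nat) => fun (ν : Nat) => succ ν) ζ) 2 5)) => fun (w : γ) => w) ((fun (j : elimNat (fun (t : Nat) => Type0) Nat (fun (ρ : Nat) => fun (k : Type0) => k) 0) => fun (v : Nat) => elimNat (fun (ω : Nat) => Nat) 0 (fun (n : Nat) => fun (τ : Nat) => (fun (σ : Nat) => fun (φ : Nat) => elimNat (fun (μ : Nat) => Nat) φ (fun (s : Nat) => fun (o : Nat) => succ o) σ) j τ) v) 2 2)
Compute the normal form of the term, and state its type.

resulting normal form:
  fun (a : Type0) => fun (q : a) => q
the term's type:
  forall (a : Type0), forall (q : a), a
observation: the leftmost-outermost redex is a beta-redex, and normalization takes 6 steps.


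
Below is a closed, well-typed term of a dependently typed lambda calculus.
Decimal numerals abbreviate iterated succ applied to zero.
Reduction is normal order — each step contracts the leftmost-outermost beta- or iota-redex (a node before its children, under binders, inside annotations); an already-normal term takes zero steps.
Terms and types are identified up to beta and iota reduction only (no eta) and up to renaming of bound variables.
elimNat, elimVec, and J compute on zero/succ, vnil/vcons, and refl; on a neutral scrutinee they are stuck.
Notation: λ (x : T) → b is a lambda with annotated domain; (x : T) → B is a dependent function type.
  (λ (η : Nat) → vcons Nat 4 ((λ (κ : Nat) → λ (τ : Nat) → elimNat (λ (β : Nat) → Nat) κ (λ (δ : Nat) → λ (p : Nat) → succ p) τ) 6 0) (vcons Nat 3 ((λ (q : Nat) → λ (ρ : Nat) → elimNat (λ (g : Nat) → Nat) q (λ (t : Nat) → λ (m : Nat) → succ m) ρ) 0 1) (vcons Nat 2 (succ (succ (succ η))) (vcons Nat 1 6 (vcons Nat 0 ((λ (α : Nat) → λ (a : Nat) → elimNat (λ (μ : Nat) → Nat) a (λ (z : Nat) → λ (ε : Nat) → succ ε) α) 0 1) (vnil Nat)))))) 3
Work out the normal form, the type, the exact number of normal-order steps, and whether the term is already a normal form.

reduced normal form:
  vcons Nat 4 6 (vcons Nat 3 1 (vcons Nat 2 6 (vcons Nat 1 6 (vcons Nat 0 1 (vnil Nat)))))
inferred type:
  Vec Nat 5
reduction steps (normal order): 13
term was already normal: no
first redex: a beta-redex


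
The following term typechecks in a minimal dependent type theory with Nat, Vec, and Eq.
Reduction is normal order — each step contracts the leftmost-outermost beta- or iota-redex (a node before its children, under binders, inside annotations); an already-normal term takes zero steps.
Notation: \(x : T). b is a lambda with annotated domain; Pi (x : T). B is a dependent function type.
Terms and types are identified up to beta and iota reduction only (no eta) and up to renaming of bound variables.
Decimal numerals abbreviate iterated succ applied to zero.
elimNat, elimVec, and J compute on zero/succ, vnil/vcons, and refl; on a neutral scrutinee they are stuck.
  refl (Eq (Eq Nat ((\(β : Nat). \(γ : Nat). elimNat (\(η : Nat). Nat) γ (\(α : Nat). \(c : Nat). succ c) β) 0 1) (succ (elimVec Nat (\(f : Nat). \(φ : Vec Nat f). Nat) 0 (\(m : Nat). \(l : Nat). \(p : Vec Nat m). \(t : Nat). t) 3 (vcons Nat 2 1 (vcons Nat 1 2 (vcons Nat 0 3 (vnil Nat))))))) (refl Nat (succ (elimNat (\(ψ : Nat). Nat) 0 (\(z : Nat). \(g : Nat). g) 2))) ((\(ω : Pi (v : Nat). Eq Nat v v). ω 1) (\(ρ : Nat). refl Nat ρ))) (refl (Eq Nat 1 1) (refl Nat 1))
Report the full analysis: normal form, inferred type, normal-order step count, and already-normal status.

normal form:
  refl (Eq (Eq Nat 1 1) (refl Nat 1) (refl Nat 1)) (refl (Eq Nat 1 1) (refl Nat 1))
type:
  Eq (Eq (Eq Nat 1 1) (refl Nat 1) (refl Nat 1)) (refl (Eq Nat 1 1) (refl Nat 1)) (refl (Eq Nat 1 1) (refl Nat 1))
reduction steps (normal order): 28
term was already normal: no
first contracted redex: a beta-redex


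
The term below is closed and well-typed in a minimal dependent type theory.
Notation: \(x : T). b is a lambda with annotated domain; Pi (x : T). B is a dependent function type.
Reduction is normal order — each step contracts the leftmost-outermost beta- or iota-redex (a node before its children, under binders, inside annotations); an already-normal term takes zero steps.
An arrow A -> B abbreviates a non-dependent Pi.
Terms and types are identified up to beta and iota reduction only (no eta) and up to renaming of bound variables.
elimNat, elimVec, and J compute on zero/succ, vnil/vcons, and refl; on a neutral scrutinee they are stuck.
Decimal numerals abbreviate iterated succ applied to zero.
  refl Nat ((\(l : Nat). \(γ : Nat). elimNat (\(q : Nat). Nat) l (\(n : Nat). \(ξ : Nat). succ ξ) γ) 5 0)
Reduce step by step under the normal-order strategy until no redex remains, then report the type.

reduction (normal order):
  refl Nat ((\(l : Nat). \(γ : Nat). elimNat (\(q : Nat). Nat) l (\(n : Nat). \(ξ : Nat). succ ξ) γ) 5 0)
  ~> refl Nat ((\(l : Nat). elimNat (\(γ : Nat). Nat) 5 (\(q : Nat). \(n : Nat). succ n) l) 0)
  ~> refl Nat (elimNat (\(l : Nat). Nat) 5 (\(γ : Nat). \(q : Nat). succ q) 0)
  ~> refl Nat 5
inferred type:
  Eq Nat 5 5


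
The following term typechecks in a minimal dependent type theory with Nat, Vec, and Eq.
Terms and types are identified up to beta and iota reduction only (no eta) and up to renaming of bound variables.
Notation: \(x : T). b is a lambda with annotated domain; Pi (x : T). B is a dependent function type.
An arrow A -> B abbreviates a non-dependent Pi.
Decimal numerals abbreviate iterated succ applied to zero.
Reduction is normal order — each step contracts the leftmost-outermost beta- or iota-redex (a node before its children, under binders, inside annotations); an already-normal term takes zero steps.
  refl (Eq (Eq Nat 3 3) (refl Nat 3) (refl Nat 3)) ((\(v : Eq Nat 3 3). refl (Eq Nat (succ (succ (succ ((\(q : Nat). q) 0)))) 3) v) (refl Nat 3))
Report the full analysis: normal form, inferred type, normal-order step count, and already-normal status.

resulting normal form:
  refl (Eq (Eq Nat 3 3) (refl Nat 3) (refl Nat 3)) (refl (Eq Nat 3 3) (refl Nat 3))
inferred type:
  Eq (Eq (Eq Nat 3 3) (refl Nat 3) (refl Nat 3)) (refl (Eq Nat 3 3) (refl Nat 3)) (refl (Eq Nat 3 3) (refl Nat 3))
reduction steps (normal order): 2
started in normal form: no
first redex: a beta-redex


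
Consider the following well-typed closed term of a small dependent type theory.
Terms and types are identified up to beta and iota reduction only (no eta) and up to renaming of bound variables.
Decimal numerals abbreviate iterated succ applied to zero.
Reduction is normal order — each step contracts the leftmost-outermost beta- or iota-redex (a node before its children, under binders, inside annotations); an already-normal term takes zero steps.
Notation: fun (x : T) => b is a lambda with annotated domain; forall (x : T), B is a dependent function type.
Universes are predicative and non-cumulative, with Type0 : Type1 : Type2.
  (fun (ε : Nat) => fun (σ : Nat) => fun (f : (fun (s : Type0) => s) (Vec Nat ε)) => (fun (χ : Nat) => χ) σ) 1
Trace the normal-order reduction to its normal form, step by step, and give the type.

reduction (normal order):
  (fun (ε : Nat) => fun (σ : Nat) => fun (f : (fun (s : Type0) => s) (Vec Nat ε)) => (fun (χ : Nat) => χ) σ) 1
  ~> fun (ε : Nat) => fun (σ : (fun (f : Type0) => f) (Vec Nat 1)) => (fun (s : Nat) => s) ε
  ~> fun (ε : Nat) => fun (σ : Vec Nat 1) => (fun (f : Nat) => f) ε
  ~> fun (ε : Nat) => fun (σ : Vec Nat 1) => ε
inferred type:
  forall (ε : Nat), forall (σ : Vec Nat 1), Nat


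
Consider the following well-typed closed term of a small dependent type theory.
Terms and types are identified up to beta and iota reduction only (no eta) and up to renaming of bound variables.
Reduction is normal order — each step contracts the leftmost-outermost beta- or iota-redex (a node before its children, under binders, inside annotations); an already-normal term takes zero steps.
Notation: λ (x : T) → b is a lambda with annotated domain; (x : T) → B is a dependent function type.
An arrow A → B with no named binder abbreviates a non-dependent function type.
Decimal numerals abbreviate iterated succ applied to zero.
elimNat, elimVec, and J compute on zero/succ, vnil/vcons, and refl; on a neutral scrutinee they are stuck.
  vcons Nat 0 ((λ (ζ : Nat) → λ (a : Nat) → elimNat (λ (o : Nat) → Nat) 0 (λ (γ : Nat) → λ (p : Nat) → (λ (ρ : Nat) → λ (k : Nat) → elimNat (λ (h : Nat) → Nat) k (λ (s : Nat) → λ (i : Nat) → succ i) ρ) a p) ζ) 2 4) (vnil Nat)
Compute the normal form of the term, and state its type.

reduced normal form:
  vcons Nat 0 8 (vnil Nat)
the term's type:
  Vec Nat 1
observation: the term reaches its normal form after 39 normal-order steps.


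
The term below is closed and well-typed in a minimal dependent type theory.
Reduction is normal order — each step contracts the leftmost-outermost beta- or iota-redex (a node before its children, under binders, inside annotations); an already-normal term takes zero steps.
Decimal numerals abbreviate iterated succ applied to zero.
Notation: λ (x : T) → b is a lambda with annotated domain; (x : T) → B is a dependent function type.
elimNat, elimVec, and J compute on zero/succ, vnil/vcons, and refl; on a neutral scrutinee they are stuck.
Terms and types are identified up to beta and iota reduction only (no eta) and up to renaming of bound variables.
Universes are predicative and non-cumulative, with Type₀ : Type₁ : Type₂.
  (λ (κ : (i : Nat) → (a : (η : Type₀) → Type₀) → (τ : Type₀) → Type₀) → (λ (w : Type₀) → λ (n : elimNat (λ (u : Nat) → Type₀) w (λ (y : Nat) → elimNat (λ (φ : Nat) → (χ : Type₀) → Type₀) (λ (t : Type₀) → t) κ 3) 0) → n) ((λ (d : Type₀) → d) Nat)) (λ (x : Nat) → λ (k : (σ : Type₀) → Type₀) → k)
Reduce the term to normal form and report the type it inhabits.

resulting normal form:
  λ (κ : Nat) → κ
the term's type:
  (κ : Nat) → Nat


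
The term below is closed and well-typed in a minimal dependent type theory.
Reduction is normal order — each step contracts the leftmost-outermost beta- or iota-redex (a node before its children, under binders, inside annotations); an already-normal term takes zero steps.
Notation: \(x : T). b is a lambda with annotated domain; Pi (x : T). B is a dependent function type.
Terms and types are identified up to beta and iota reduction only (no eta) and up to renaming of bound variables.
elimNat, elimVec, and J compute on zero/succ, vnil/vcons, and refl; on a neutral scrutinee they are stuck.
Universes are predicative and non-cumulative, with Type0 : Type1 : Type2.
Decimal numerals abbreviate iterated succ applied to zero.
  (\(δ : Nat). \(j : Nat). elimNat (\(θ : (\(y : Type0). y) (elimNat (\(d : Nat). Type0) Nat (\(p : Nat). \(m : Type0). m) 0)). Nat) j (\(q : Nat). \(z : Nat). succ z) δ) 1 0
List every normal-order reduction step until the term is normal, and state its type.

normal-order reduction:
  (\(δ : Nat). \(j : Nat). elimNat (\(θ : (\(y : Type0). y) (elimNat (\(d : Nat). Type0) Nat (\(p : Nat). \(m : Type0). m) 0)). Nat) j (\(q : Nat). \(z : Nat). succ z) δ) 1 0
  ~> (\(δ : Nat). elimNat (\(j : (\(θ : Type0). θ) (elimNat (\(y : Nat). Type0) Nat (\(d : Nat). \(p : Type0). p) 0)). Nat) δ (\(m : Nat). \(q : Nat). succ q) 1) 0
  ~> elimNat (\(δ : (\(j : Type0). j) (elimNat (\(θ : Nat). Type0) Nat (\(y : Nat). \(d : Type0). d) 0)). Nat) 0 (\(p : Nat). \(m : Nat). succ m) 1
  ~> (\(δ : Nat). \(j : Nat). succ j) 0 (elimNat (\(θ : (\(y : Type0). y) (elimNat (\(d : Nat). Type0) Nat (\(p : Nat). \(m : Type0). m) 0)). Nat) 0 (\(q : Nat). \(z : Nat). succ z) 0)
  ~> (\(δ : Nat). succ δ) (elimNat (\(j : (\(θ : Type0). θ) (elimNat (\(y : Nat). Type0) Nat (\(d : Nat). \(p : Type0). p) 0)). Nat) 0 (\(m : Nat). \(q : Nat). succ q) 0)
  ~> succ (elimNat (\(δ : (\(j : Type0). j) (elimNat (\(θ : Nat). Type0) Nat (\(y : Nat). \(d : Type0). d) 0)). Nat) 0 (\(p : Nat). \(m : Nat). succ m) 0)
  ~> 1
the term's type:
  Nat


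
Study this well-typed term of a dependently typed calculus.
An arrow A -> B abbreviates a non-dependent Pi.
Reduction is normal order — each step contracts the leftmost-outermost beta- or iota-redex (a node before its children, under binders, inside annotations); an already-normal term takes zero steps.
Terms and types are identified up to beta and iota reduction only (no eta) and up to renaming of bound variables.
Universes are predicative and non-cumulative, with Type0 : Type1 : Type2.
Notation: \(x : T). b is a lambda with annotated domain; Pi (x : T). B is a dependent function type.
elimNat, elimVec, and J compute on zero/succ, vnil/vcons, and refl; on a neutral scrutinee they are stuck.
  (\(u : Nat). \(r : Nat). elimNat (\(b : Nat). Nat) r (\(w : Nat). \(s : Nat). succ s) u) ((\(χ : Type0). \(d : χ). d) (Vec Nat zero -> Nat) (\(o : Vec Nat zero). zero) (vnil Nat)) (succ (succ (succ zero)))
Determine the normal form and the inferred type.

reduced normal form:
  succ (succ (succ zero))
the term's type:
  Nat
observation: normalization takes exactly 6 steps under the normal-order strategy.


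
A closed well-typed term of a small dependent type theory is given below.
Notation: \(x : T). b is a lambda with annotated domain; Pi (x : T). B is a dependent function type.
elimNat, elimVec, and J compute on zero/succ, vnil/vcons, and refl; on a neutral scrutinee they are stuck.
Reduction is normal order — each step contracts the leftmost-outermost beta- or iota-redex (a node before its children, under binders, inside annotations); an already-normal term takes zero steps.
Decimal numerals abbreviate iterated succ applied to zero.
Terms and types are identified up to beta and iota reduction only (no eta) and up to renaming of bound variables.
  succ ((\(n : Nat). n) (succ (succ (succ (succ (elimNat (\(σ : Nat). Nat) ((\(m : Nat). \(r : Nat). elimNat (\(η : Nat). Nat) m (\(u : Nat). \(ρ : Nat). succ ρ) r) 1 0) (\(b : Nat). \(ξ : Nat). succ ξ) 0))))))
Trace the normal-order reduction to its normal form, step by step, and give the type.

normal-order reduction:
  succ ((\(n : Nat). n) (succ (succ (succ (succ (elimNat (\(σ : Nat). Nat) ((\(m : Nat). \(r : Nat). elimNat (\(η : Nat). Nat) m (\(u : Nat). \(ρ : Nat). succ ρ) r) 1 0) (\(b : Nat). \(ξ : Nat). succ ξ) 0))))))
  ~> succ (succ (succ (succ (succ (elimNat (\(n : Nat). Nat) ((\(σ : Nat). \(m : Nat). elimNat (\(r : Nat). Nat) σ (\(η : Nat). \(u : Nat). succ u) m) 1 0) (\(ρ : Nat). \(b : Nat). succ b) 0)))))
  ~> succ (succ (succ (succ (succ ((\(n : Nat). \(σ : Nat). elimNat (\(m : Nat). Nat) n (\(r : Nat). \(η : Nat). succ η) σ) 1 0)))))
  ~> succ (succ (succ (succ (succ ((\(n : Nat). elimNat (\(σ : Nat). Nat) 1 (\(m : Nat). \(r : Nat). succ r) n) 0)))))
  ~> succ (succ (succ (succ (succ (elimNat (\(n : Nat). Nat) 1 (\(σ : Nat). \(m : Nat). succ m) 0)))))
  ~> 6
the term's type:
  Nat


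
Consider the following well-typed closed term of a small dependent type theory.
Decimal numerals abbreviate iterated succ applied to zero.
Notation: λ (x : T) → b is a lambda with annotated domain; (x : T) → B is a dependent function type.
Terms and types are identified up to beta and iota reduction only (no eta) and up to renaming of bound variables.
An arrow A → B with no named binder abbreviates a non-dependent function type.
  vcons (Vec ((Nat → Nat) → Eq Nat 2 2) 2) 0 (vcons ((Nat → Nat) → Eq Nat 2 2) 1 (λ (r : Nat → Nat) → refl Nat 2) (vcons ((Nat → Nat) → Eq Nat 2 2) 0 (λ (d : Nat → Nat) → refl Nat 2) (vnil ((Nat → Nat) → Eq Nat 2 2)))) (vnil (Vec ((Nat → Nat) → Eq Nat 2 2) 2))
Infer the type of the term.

type:
  Vec (Vec ((Nat → Nat) → Eq Nat 2 2) 2) 1


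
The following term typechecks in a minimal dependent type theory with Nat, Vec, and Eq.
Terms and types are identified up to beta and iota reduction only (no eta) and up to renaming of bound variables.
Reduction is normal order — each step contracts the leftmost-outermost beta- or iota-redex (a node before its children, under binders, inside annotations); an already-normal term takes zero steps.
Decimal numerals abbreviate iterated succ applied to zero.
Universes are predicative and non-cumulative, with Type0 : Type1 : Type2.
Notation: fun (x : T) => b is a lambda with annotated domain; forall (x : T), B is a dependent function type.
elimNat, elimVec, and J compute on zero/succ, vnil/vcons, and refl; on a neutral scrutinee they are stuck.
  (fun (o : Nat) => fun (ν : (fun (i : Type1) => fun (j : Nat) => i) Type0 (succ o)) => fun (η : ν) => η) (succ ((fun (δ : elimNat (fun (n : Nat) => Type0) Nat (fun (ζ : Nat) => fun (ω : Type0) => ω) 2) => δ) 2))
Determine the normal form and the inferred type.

resulting normal form:
  fun (o : Type0) => fun (ν : o) => ν
type:
  forall (o : Type0), forall (ν : o), o
observation: contracting a beta-redex first, the term normalizes in 3 steps.


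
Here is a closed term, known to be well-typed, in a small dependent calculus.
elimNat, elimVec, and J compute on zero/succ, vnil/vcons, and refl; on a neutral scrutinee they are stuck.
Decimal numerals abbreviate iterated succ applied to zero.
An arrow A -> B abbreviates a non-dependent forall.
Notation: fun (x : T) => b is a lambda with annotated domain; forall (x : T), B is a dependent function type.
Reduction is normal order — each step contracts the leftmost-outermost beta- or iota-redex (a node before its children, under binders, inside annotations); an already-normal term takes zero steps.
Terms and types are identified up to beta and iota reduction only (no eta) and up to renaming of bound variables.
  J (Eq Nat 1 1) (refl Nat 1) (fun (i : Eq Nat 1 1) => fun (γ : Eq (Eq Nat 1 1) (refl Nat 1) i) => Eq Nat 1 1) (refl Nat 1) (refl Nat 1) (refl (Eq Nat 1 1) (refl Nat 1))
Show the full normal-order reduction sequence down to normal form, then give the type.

normal-order reduction:
  J (Eq Nat 1 1) (refl Nat 1) (fun (i : Eq Nat 1 1) => fun (γ : Eq (Eq Nat 1 1) (refl Nat 1) i) => Eq Nat 1 1) (refl Nat 1) (refl Nat 1) (refl (Eq Nat 1 1) (refl Nat 1))
  ~> refl Nat 1
inferred type:
  Eq Nat 1 1


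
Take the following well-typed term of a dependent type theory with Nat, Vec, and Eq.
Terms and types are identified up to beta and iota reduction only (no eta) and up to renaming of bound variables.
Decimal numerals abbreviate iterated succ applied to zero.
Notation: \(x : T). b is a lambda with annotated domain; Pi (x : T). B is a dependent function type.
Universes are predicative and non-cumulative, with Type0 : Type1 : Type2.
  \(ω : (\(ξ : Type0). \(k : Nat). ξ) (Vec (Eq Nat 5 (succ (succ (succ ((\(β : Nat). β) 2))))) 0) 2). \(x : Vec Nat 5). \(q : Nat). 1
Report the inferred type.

type:
  Pi (ω : Vec (Eq Nat 5 5) 0). Pi (ξ : Vec Nat 5). Pi (k : Nat). Nat


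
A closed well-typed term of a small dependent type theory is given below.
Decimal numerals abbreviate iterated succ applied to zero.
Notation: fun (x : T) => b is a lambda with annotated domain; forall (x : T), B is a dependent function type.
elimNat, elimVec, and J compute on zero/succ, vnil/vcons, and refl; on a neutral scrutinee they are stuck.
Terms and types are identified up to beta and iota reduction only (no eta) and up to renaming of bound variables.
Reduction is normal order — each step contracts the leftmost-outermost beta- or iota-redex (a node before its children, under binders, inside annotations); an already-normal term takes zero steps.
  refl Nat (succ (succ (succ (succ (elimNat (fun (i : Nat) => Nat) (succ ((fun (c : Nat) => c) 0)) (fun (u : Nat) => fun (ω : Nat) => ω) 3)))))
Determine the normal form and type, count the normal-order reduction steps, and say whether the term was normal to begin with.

normal form:
  refl Nat 5
type:
  Eq Nat 5 5
reduction steps (normal order): 11
started in normal form: no
first redex: an elimNat iota-redex


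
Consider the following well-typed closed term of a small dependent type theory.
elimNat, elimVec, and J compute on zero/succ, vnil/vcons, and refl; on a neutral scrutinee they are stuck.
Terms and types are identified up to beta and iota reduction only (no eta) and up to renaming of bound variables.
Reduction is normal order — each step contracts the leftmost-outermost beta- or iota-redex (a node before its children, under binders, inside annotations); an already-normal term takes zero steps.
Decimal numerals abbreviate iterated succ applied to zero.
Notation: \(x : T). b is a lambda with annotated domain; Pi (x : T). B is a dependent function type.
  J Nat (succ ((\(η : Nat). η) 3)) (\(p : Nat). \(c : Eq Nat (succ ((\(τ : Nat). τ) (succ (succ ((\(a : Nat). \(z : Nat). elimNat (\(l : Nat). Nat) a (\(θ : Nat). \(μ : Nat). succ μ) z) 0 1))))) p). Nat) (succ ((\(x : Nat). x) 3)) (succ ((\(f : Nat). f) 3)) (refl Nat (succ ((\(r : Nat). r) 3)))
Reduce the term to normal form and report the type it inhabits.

resulting normal form:
  4
type:
  Nat


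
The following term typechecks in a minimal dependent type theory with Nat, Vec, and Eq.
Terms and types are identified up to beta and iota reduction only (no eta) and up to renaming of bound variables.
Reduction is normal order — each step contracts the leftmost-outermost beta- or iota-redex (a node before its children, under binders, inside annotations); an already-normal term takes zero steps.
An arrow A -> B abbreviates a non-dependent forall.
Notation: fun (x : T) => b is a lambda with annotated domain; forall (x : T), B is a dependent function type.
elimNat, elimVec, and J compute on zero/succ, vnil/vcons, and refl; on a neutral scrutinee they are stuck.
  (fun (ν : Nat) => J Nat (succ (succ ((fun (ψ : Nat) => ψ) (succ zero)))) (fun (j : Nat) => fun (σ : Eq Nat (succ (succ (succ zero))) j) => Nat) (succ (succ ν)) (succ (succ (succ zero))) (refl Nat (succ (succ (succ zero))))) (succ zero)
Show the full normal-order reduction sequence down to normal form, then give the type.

reduction (normal order):
  (fun (ν : Nat) => J Nat (succ (succ ((fun (ψ : Nat) => ψ) (succ zero)))) (fun (j : Nat) => fun (σ : Eq Nat (succ (succ (succ zero))) j) => Nat) (succ (succ ν)) (succ (succ (succ zero))) (refl Nat (succ (succ (succ zero))))) (succ zero)
  ~> J Nat (succ (succ ((fun (ν : Nat) => ν) (succ zero)))) (fun (ψ : Nat) => fun (j : Eq Nat (succ (succ (succ zero))) ψ) => Nat) (succ (succ (succ zero))) (succ (succ (succ zero))) (refl Nat (succ (succ (succ zero))))
  ~> succ (succ (succ zero))
the term's type:
  Nat


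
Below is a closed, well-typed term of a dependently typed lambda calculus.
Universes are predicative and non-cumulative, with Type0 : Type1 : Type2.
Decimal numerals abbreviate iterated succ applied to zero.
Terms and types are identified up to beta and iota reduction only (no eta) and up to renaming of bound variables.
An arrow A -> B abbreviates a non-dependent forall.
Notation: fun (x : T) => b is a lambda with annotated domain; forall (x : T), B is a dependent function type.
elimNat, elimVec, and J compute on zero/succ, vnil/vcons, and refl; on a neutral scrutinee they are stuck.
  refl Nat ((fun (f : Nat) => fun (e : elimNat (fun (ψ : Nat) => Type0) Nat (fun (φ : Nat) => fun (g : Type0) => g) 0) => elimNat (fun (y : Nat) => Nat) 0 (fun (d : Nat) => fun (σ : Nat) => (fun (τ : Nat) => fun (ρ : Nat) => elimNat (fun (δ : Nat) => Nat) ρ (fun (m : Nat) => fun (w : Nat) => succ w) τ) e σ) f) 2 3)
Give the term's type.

inferred type:
  Eq Nat 6 6


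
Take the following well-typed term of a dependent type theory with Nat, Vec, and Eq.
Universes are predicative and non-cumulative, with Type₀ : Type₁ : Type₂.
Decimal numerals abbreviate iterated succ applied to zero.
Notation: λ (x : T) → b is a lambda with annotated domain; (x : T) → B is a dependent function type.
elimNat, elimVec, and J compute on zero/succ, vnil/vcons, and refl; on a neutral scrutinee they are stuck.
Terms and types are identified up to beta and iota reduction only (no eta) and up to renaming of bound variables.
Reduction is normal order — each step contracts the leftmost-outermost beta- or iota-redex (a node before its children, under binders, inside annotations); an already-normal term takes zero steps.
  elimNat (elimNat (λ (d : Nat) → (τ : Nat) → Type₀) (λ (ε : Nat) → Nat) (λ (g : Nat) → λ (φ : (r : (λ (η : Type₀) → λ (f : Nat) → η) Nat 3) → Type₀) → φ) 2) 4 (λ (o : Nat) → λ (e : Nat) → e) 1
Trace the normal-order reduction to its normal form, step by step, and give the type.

normal-order reduction:
  elimNat (elimNat (λ (d : Nat) → (τ : Nat) → Type₀) (λ (ε : Nat) → Nat) (λ (g : Nat) → λ (φ : (r : (λ (η : Type₀) → λ (f : Nat) → η) Nat 3) → Type₀) → φ) 2) 4 (λ (o : Nat) → λ (e : Nat) → e) 1
  ~> (λ (d : Nat) → λ (τ : Nat) → τ) 0 (elimNat (elimNat (λ (ε : Nat) → (g : Nat) → Type₀) (λ (φ : Nat) → Nat) (λ (r : Nat) → λ (η : (f : (λ (o : Type₀) → λ (e : Nat) → o) Nat 3) → Type₀) → η) 2) 4 (λ (v : Nat) → λ (p : Nat) → p) 0)
  ~> (λ (d : Nat) → d) (elimNat (elimNat (λ (τ : Nat) → (ε : Nat) → Type₀) (λ (g : Nat) → Nat) (λ (φ : Nat) → λ (r : (η : (λ (f : Type₀) → λ (o : Nat) → f) Nat 3) → Type₀) → r) 2) 4 (λ (e : Nat) → λ (v : Nat) → v) 0)
  ~> elimNat (elimNat (λ (d : Nat) → (τ : Nat) → Type₀) (λ (ε : Nat) → Nat) (λ (g : Nat) → λ (φ : (r : (λ (η : Type₀) → λ (f : Nat) → η) Nat 3) → Type₀) → φ) 2) 4 (λ (o : Nat) → λ (e : Nat) → e) 0
  ~> 4
inferred type:
  Nat


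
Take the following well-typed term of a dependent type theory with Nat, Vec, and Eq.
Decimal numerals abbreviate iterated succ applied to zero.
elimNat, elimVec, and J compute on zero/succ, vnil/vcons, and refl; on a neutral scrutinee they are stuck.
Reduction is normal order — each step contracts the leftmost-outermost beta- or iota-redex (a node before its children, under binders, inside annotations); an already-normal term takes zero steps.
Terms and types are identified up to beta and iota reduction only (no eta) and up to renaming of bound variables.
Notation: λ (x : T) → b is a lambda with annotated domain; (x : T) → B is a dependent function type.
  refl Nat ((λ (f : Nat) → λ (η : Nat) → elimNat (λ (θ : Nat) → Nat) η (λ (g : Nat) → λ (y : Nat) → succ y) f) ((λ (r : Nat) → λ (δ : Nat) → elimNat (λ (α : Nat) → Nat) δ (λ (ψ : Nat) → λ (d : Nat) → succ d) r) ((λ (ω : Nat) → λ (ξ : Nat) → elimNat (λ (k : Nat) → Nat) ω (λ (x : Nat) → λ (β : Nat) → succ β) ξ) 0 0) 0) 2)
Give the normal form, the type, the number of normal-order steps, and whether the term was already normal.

resulting normal form:
  refl Nat 2
inferred type:
  Eq Nat 2 2
steps to reach normal form (normal order): 9
term was already normal: no
first redex: a beta-redex


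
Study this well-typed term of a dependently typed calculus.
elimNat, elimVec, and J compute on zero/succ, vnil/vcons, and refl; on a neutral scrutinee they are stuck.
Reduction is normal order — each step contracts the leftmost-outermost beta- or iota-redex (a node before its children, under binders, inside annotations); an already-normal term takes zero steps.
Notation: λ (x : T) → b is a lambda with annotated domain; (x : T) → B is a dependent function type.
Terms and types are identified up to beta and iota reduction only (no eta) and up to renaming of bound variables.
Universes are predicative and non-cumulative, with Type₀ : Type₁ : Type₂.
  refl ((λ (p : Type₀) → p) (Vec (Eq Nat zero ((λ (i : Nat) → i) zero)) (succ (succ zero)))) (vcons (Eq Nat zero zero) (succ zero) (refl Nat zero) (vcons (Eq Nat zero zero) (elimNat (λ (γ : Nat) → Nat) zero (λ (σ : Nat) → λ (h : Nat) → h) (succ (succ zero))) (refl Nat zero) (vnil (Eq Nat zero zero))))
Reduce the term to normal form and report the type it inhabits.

resulting normal form:
  refl (Vec (Eq Nat zero zero) (succ (succ zero))) (vcons (Eq Nat zero zero) (succ zero) (refl Nat zero) (vcons (Eq Nat zero zero) zero (refl Nat zero) (vnil (Eq Nat zero zero))))
the term's type:
  Eq (Vec (Eq Nat zero zero) (succ (succ zero))) (vcons (Eq Nat zero zero) (succ zero) (refl Nat zero) (vcons (Eq Nat zero zero) zero (refl Nat zero) (vnil (Eq Nat zero zero)))) (vcons (Eq Nat zero zero) (succ zero) (refl Nat zero) (vcons (Eq Nat zero zero) zero (refl Nat zero) (vnil (Eq Nat zero zero))))
observation: 9 normal-order steps separate the term from its normal form.


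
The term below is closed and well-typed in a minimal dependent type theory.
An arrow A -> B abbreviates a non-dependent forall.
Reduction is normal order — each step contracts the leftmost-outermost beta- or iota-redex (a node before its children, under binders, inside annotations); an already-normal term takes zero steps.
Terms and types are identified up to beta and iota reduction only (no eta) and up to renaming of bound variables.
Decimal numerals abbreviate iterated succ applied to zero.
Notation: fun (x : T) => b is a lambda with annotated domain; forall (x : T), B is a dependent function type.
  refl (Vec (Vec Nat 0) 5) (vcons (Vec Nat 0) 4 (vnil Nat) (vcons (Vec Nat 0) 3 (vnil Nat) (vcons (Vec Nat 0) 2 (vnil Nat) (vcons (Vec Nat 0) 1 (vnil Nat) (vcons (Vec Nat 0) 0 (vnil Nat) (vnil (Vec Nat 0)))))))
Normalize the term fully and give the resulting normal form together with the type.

reduced normal form:
  refl (Vec (Vec Nat 0) 5) (vcons (Vec Nat 0) 4 (vnil Nat) (vcons (Vec Nat 0) 3 (vnil Nat) (vcons (Vec Nat 0) 2 (vnil Nat) (vcons (Vec Nat 0) 1 (vnil Nat) (vcons (Vec Nat 0) 0 (vnil Nat) (vnil (Vec Nat 0)))))))
inferred type:
  Eq (Vec (Vec Nat 0) 5) (vcons (Vec Nat 0) 4 (vnil Nat) (vcons (Vec Nat 0) 3 (vnil Nat) (vcons (Vec Nat 0) 2 (vnil Nat) (vcons (Vec Nat 0) 1 (vnil Nat) (vcons (Vec Nat 0) 0 (vnil Nat) (vnil (Vec Nat 0))))))) (vcons (Vec Nat 0) 4 (vnil Nat) (vcons (Vec Nat 0) 3 (vnil Nat) (vcons (Vec Nat 0) 2 (vnil Nat) (vcons (Vec Nat 0) 1 (vnil Nat) (vcons (Vec Nat 0) 0 (vnil Nat) (vnil (Vec Nat 0)))))))
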